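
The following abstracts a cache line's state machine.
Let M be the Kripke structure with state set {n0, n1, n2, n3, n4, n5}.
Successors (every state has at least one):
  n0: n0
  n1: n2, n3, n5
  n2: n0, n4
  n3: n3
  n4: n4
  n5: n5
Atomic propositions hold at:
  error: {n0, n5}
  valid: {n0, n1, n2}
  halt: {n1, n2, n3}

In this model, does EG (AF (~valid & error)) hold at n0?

No

Sat(~valid) = {n3, n4, n5}
Sat(~valid & error) = {n5}
AF (~valid & error): least fixpoint, start Z0 = {n5}, add states with every successor in Z. Already a fixed point.
Sat(AF (~valid & error)) = {n5}
EG (AF (~valid & error)): greatest fixpoint, start Z0 = {n5}, keep only states in Sat with some successor in Z. Already a fixed point.
Sat(EG (AF (~valid & error))) = {n5}
n0 ∉ Sat(EG (AF (~valid & error))) = {n5}, so the formula does not hold at n0.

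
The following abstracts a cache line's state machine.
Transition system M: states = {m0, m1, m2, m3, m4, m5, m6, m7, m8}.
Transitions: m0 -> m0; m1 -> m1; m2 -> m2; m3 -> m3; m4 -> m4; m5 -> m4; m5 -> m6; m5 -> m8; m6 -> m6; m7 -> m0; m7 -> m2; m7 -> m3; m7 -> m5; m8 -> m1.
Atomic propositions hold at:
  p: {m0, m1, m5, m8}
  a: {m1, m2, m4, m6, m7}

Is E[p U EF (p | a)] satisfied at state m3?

Sat(p | a) = {m0, m1, m2, m4, m5, m6, m7, m8}
EF (p | a): least fixpoint, start Z0 = {m0, m1, m2, m4, m5, m6, m7, m8}, add states with some successor in Z. Already a fixed point.
Sat(EF (p | a)) = {m0, m1, m2, m4, m5, m6, m7, m8}
E[p U EF (p | a)]: least fixpoint, start Z0 = Sat(EF (p | a)) = {m0, m1, m2, m4, m5, m6, m7, m8}, add states in Sat(p) with some successor in Z. Already a fixed point.
Sat(E[p U EF (p | a)]) = {m0, m1, m2, m4, m5, m6, m7, m8}
m3 ∉ Sat(E[p U EF (p | a)]) = {m0, m1, m2, m4, m5, m6, m7, m8}, so the formula does not hold at m3.

No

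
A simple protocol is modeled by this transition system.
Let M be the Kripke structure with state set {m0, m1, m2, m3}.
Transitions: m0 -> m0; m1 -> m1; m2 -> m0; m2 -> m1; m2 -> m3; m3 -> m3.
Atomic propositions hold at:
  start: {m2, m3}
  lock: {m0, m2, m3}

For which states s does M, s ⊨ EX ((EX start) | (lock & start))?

{m2, m3}

Sat(EX start) = {s : some successor in {m2, m3}} = {m2, m3}
Sat(lock & start) = {m2, m3}
Sat((EX start) | (lock & start)) = {m2, m3}
Sat(EX ((EX start) | (lock & start))) = {s : some successor in {m2, m3}} = {m2, m3}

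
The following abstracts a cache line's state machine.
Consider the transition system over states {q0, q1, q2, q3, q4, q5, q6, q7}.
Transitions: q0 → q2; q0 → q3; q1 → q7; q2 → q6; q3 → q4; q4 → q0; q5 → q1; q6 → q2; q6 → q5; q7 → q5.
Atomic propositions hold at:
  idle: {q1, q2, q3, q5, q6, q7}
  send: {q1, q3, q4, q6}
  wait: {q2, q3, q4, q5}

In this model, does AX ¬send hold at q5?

Sat(¬send) = {q0, q2, q5, q7}
Sat(AX ¬send) = {s : every successor in {q0, q2, q5, q7}} = {q1, q4, q6, q7}
q5 ∉ Sat(AX ¬send) = {q1, q4, q6, q7}, so the formula does not hold at q5.

No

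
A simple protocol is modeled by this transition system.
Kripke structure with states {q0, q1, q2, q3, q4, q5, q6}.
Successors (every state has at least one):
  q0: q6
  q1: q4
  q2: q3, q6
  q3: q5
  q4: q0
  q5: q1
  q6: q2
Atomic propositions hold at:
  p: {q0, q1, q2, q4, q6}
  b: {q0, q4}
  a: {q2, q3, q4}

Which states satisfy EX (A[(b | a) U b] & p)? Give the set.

{q1, q4}

Sat(b | a) = {q0, q2, q3, q4}
A[(b | a) U b]: least fixpoint, start Z0 = Sat(b) = {q0, q4}, add states in Sat(b | a) with every successor in Z. Already a fixed point.
Sat(A[(b | a) U b]) = {q0, q4}
Sat(A[(b | a) U b] & p) = {q0, q4}
Sat(EX (A[(b | a) U b] & p)) = {s : some successor in {q0, q4}} = {q1, q4}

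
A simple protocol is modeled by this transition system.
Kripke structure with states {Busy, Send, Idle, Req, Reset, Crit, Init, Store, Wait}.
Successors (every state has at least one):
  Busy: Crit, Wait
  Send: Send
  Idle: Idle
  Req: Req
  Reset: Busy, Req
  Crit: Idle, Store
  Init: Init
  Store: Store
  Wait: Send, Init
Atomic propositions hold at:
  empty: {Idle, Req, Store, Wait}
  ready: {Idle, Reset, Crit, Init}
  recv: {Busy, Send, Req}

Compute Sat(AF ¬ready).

Sat(¬ready) = {Busy, Send, Req, Store, Wait}
AF ¬ready: least fixpoint, start Z0 = {Busy, Send, Req, Store, Wait}, add states with every successor in Z. Z1 = {Busy, Send, Req, Reset, Store, Wait}; fixed.
Sat(AF ¬ready) = {Busy, Send, Req, Reset, Store, Wait}

{Busy, Send, Req, Reset, Store, Wait}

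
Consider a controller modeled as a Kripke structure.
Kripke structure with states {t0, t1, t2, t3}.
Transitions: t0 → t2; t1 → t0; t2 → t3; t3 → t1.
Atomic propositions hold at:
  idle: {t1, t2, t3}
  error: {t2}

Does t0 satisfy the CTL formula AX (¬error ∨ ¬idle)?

No

Sat(¬error) = {t0, t1, t3}
Sat(¬idle) = {t0}
Sat(¬error ∨ ¬idle) = {t0, t1, t3}
Sat(AX (¬error ∨ ¬idle)) = {s : every successor in {t0, t1, t3}} = {t1, t2, t3}
t0 ∉ Sat(AX (¬error ∨ ¬idle)) = {t1, t2, t3}, so the formula does not hold at t0.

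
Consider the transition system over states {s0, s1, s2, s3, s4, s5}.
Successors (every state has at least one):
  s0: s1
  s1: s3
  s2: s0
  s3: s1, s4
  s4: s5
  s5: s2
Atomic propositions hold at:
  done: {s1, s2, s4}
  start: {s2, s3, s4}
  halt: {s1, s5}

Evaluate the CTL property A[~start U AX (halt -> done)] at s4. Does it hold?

No

Sat(~start) = {s0, s1, s5}
Sat(halt -> done) = {s0, s1, s2, s3, s4}
Sat(AX (halt -> done)) = {s : every successor in {s0, s1, s2, s3, s4}} = {s0, s1, s2, s3, s5}
A[~start U AX (halt -> done)]: least fixpoint, start Z0 = Sat(AX (halt -> done)) = {s0, s1, s2, s3, s5}, add states in Sat(~start) with every successor in Z. Already a fixed point.
Sat(A[~start U AX (halt -> done)]) = {s0, s1, s2, s3, s5}
s4 ∉ Sat(A[~start U AX (halt -> done)]) = {s0, s1, s2, s3, s5}, so the formula does not hold at s4.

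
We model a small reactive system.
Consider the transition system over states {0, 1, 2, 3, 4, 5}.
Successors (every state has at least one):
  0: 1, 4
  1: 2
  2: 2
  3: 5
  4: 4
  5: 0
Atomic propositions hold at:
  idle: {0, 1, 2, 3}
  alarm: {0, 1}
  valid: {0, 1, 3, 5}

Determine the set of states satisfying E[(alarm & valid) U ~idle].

{0, 4, 5}

Sat(alarm & valid) = {0, 1}
Sat(~idle) = {4, 5}
E[(alarm & valid) U ~idle]: least fixpoint, start Z0 = Sat(~idle) = {4, 5}, add states in Sat(alarm & valid) with some successor in Z. Z1 = {0, 4, 5}; fixed.
Sat(E[(alarm & valid) U ~idle]) = {0, 4, 5}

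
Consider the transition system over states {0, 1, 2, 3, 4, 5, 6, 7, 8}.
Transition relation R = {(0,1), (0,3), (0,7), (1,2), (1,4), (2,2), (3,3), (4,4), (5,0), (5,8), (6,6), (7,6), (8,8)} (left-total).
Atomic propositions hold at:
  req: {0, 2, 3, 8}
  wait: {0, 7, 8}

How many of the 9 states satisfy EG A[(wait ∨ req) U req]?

4

Sat(wait ∨ req) = {0, 2, 3, 7, 8}
A[(wait ∨ req) U req]: least fixpoint, start Z0 = Sat(req) = {0, 2, 3, 8}, add states in Sat(wait ∨ req) with every successor in Z. Already a fixed point.
Sat(A[(wait ∨ req) U req]) = {0, 2, 3, 8}
EG A[(wait ∨ req) U req]: greatest fixpoint, start Z0 = {0, 2, 3, 8}, keep only states in Sat with some successor in Z. Already a fixed point.
Sat(EG A[(wait ∨ req) U req]) = {0, 2, 3, 8}
|Sat(EG A[(wait ∨ req) U req])| = |{0, 2, 3, 8}| = 4.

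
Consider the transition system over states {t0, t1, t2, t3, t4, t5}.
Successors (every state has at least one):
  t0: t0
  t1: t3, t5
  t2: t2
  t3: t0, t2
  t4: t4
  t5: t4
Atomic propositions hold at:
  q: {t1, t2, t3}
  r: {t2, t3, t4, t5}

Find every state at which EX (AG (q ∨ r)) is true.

{t1, t2, t3, t4, t5}

Sat(q ∨ r) = {t1, t2, t3, t4, t5}
AG (q ∨ r): greatest fixpoint, start Z0 = {t1, t2, t3, t4, t5}, keep only states in Sat with every successor in Z. Z1 = {t1, t2, t4, t5}; Z2 = {t2, t4, t5}; fixed.
Sat(AG (q ∨ r)) = {t2, t4, t5}
Sat(EX (AG (q ∨ r))) = {s : some successor in {t2, t4, t5}} = {t1, t2, t3, t4, t5}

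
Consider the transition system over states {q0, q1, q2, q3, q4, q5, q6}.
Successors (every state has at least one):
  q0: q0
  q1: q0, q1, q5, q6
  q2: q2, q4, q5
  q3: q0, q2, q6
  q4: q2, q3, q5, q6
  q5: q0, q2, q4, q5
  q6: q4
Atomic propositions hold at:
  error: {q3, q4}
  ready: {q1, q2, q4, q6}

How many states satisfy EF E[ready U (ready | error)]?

6

Sat(ready | error) = {q1, q2, q3, q4, q6}
E[ready U (ready | error)]: least fixpoint, start Z0 = Sat((ready | error)) = {q1, q2, q3, q4, q6}, add states in Sat(ready) with some successor in Z. Already a fixed point.
Sat(E[ready U (ready | error)]) = {q1, q2, q3, q4, q6}
EF E[ready U (ready | error)]: least fixpoint, start Z0 = {q1, q2, q3, q4, q6}, add states with some successor in Z. Z1 = {q1, q2, q3, q4, q5, q6}; fixed.
Sat(EF E[ready U (ready | error)]) = {q1, q2, q3, q4, q5, q6}
|Sat(EF E[ready U (ready | error)])| = |{q1, q2, q3, q4, q5, q6}| = 6.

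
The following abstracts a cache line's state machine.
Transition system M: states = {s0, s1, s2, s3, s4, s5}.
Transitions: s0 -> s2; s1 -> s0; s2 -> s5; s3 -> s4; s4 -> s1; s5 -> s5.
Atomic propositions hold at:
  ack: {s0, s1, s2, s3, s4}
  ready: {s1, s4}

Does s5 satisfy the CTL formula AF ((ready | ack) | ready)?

No

Sat(ready | ack) = {s0, s1, s2, s3, s4}
Sat((ready | ack) | ready) = {s0, s1, s2, s3, s4}
AF ((ready | ack) | ready): least fixpoint, start Z0 = {s0, s1, s2, s3, s4}, add states with every successor in Z. Already a fixed point.
Sat(AF ((ready | ack) | ready)) = {s0, s1, s2, s3, s4}
s5 ∉ Sat(AF ((ready | ack) | ready)) = {s0, s1, s2, s3, s4}, so the formula does not hold at s5.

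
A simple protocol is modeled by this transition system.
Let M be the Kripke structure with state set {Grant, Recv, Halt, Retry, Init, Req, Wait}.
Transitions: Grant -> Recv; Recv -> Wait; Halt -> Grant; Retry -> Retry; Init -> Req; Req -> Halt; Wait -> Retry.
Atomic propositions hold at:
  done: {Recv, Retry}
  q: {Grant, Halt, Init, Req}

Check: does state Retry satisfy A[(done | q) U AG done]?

Sat(done | q) = {Grant, Recv, Halt, Retry, Init, Req}
AG done: greatest fixpoint, start Z0 = {Recv, Retry}, keep only states in Sat with every successor in Z. Z1 = {Retry}; fixed.
Sat(AG done) = {Retry}
A[(done | q) U AG done]: least fixpoint, start Z0 = Sat(AG done) = {Retry}, add states in Sat(done | q) with every successor in Z. Already a fixed point.
Sat(A[(done | q) U AG done]) = {Retry}
Retry ∈ Sat(A[(done | q) U AG done]) = {Retry}, so the formula holds at Retry.

Yes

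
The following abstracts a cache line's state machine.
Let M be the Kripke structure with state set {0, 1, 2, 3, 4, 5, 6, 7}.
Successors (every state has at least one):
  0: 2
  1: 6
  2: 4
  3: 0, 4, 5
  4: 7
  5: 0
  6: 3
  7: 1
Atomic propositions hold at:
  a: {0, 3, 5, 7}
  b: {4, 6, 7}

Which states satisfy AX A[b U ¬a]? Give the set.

Sat(¬a) = {1, 2, 4, 6}
A[b U ¬a]: least fixpoint, start Z0 = Sat(¬a) = {1, 2, 4, 6}, add states in Sat(b) with every successor in Z. Z1 = {1, 2, 4, 6, 7}; fixed.
Sat(A[b U ¬a]) = {1, 2, 4, 6, 7}
Sat(AX A[b U ¬a]) = {s : every successor in {1, 2, 4, 6, 7}} = {0, 1, 2, 4, 7}

{0, 1, 2, 4, 7}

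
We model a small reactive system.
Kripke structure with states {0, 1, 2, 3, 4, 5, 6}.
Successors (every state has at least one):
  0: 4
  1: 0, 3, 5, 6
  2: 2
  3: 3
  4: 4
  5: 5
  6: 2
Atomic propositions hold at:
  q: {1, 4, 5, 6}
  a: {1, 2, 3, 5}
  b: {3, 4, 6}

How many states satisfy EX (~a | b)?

Sat(~a) = {0, 4, 6}
Sat(~a | b) = {0, 3, 4, 6}
Sat(EX (~a | b)) = {s : some successor in {0, 3, 4, 6}} = {0, 1, 3, 4}
|Sat(EX (~a | b))| = |{0, 1, 3, 4}| = 4.

4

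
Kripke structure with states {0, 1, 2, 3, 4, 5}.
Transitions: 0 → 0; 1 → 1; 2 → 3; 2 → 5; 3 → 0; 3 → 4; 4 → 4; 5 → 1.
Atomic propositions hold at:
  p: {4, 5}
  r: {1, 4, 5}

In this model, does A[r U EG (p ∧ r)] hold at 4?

Yes

Sat(p ∧ r) = {4, 5}
EG (p ∧ r): greatest fixpoint, start Z0 = {4, 5}, keep only states in Sat with some successor in Z. Z1 = {4}; fixed.
Sat(EG (p ∧ r)) = {4}
A[r U EG (p ∧ r)]: least fixpoint, start Z0 = Sat(EG (p ∧ r)) = {4}, add states in Sat(r) with every successor in Z. Already a fixed point.
Sat(A[r U EG (p ∧ r)]) = {4}
4 ∈ Sat(A[r U EG (p ∧ r)]) = {4}, so the formula holds at 4.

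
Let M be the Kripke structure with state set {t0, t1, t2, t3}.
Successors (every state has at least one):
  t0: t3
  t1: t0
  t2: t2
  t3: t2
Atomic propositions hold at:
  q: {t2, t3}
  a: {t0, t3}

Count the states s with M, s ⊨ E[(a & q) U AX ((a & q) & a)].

1

Sat(a & q) = {t3}
Sat((a & q) & a) = {t3}
Sat(AX ((a & q) & a)) = {s : every successor in {t3}} = {t0}
E[(a & q) U AX ((a & q) & a)]: least fixpoint, start Z0 = Sat(AX ((a & q) & a)) = {t0}, add states in Sat(a & q) with some successor in Z. Already a fixed point.
Sat(E[(a & q) U AX ((a & q) & a)]) = {t0}
|Sat(E[(a & q) U AX ((a & q) & a)])| = |{t0}| = 1.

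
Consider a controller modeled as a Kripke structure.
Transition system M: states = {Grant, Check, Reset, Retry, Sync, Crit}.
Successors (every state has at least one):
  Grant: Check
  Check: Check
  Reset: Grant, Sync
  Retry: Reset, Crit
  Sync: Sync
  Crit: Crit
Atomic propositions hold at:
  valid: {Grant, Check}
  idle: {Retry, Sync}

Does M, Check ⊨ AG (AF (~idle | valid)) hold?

Yes

Sat(~idle) = {Grant, Check, Reset, Crit}
Sat(~idle | valid) = {Grant, Check, Reset, Crit}
AF (~idle | valid): least fixpoint, start Z0 = {Grant, Check, Reset, Crit}, add states with every successor in Z. Z1 = {Grant, Check, Reset, Retry, Crit}; fixed.
Sat(AF (~idle | valid)) = {Grant, Check, Reset, Retry, Crit}
AG (AF (~idle | valid)): greatest fixpoint, start Z0 = {Grant, Check, Reset, Retry, Crit}, keep only states in Sat with every successor in Z. Z1 = {Grant, Check, Retry, Crit}; Z2 = {Grant, Check, Crit}; fixed.
Sat(AG (AF (~idle | valid))) = {Grant, Check, Crit}
Check ∈ Sat(AG (AF (~idle | valid))) = {Grant, Check, Crit}, so the formula holds at Check.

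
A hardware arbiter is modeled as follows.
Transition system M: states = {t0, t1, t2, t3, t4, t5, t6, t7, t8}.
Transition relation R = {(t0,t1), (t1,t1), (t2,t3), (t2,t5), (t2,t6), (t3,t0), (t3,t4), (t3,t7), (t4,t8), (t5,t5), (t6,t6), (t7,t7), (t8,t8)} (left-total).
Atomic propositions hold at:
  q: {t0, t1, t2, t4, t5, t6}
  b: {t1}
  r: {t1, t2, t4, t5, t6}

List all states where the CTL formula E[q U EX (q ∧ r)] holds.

{t0, t1, t2, t3, t5, t6}

Sat(q ∧ r) = {t1, t2, t4, t5, t6}
Sat(EX (q ∧ r)) = {s : some successor in {t1, t2, t4, t5, t6}} = {t0, t1, t2, t3, t5, t6}
E[q U EX (q ∧ r)]: least fixpoint, start Z0 = Sat(EX (q ∧ r)) = {t0, t1, t2, t3, t5, t6}, add states in Sat(q) with some successor in Z. Already a fixed point.
Sat(E[q U EX (q ∧ r)]) = {t0, t1, t2, t3, t5, t6}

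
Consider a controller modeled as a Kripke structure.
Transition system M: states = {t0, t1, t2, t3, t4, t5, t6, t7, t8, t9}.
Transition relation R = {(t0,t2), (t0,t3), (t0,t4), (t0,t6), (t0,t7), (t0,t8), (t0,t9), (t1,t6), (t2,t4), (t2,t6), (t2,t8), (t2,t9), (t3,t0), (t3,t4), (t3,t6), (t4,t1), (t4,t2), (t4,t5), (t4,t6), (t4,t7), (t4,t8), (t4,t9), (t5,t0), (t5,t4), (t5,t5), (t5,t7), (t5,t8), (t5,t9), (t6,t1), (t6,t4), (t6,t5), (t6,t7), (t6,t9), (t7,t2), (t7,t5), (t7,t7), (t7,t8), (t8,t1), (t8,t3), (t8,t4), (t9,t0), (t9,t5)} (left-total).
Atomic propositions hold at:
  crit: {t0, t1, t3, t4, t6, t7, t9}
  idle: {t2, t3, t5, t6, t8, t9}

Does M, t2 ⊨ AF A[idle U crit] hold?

A[idle U crit]: least fixpoint, start Z0 = Sat(crit) = {t0, t1, t3, t4, t6, t7, t9}, add states in Sat(idle) with every successor in Z. Z1 = {t0, t1, t3, t4, t6, t7, t8, t9}; Z2 = {t0, t1, t2, t3, t4, t6, t7, t8, t9}; fixed.
Sat(A[idle U crit]) = {t0, t1, t2, t3, t4, t6, t7, t8, t9}
AF A[idle U crit]: least fixpoint, start Z0 = {t0, t1, t2, t3, t4, t6, t7, t8, t9}, add states with every successor in Z. Already a fixed point.
Sat(AF A[idle U crit]) = {t0, t1, t2, t3, t4, t6, t7, t8, t9}
t2 ∈ Sat(AF A[idle U crit]) = {t0, t1, t2, t3, t4, t6, t7, t8, t9}, so the formula holds at t2.

Yes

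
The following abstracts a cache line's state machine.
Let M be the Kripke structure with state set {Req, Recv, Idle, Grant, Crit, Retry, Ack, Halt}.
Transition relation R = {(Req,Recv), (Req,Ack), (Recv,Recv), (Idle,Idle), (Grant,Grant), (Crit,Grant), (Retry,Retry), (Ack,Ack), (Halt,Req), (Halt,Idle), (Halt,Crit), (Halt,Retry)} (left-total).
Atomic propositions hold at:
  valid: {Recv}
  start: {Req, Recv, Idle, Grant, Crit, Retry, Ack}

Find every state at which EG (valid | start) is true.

{Req, Recv, Idle, Grant, Crit, Retry, Ack}

Sat(valid | start) = {Req, Recv, Idle, Grant, Crit, Retry, Ack}
EG (valid | start): greatest fixpoint, start Z0 = {Req, Recv, Idle, Grant, Crit, Retry, Ack}, keep only states in Sat with some successor in Z. Already a fixed point.
Sat(EG (valid | start)) = {Req, Recv, Idle, Grant, Crit, Retry, Ack}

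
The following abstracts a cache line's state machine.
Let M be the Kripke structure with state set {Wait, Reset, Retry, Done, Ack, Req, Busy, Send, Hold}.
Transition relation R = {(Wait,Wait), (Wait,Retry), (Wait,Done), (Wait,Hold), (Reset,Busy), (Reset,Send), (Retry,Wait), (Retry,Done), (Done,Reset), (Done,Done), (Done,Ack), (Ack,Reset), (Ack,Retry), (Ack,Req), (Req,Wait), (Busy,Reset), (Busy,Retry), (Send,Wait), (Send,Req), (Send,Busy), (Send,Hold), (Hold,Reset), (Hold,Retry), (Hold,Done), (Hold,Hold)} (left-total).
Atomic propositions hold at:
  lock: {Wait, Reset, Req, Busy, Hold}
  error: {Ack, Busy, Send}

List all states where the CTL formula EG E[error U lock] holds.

E[error U lock]: least fixpoint, start Z0 = Sat(lock) = {Wait, Reset, Req, Busy, Hold}, add states in Sat(error) with some successor in Z. Z1 = {Wait, Reset, Ack, Req, Busy, Send, Hold}; fixed.
Sat(E[error U lock]) = {Wait, Reset, Ack, Req, Busy, Send, Hold}
EG E[error U lock]: greatest fixpoint, start Z0 = {Wait, Reset, Ack, Req, Busy, Send, Hold}, keep only states in Sat with some successor in Z. Already a fixed point.
Sat(EG E[error U lock]) = {Wait, Reset, Ack, Req, Busy, Send, Hold}

{Wait, Reset, Ack, Req, Busy, Send, Hold}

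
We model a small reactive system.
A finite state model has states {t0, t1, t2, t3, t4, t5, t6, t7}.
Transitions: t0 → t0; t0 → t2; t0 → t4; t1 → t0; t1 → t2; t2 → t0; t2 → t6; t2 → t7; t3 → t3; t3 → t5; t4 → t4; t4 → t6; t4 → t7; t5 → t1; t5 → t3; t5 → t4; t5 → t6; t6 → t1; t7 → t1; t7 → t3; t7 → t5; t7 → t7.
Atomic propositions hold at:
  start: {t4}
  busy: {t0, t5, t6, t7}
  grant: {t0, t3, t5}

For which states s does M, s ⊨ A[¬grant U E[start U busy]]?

{t0, t1, t2, t4, t5, t6, t7}

Sat(¬grant) = {t1, t2, t4, t6, t7}
E[start U busy]: least fixpoint, start Z0 = Sat(busy) = {t0, t5, t6, t7}, add states in Sat(start) with some successor in Z. Z1 = {t0, t4, t5, t6, t7}; fixed.
Sat(E[start U busy]) = {t0, t4, t5, t6, t7}
A[¬grant U E[start U busy]]: least fixpoint, start Z0 = Sat(E[start U busy]) = {t0, t4, t5, t6, t7}, add states in Sat(¬grant) with every successor in Z. Z1 = {t0, t2, t4, t5, t6, t7}; Z2 = {t0, t1, t2, t4, t5, t6, t7}; fixed.
Sat(A[¬grant U E[start U busy]]) = {t0, t1, t2, t4, t5, t6, t7}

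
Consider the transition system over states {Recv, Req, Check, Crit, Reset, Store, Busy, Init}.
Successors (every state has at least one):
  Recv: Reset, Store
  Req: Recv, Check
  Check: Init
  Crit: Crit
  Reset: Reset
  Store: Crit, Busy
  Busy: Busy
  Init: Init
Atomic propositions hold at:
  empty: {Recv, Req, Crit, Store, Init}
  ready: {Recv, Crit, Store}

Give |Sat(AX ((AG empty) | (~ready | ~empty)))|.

6

AG empty: greatest fixpoint, start Z0 = {Recv, Req, Crit, Store, Init}, keep only states in Sat with every successor in Z. Z1 = {Crit, Init}; fixed.
Sat(AG empty) = {Crit, Init}
Sat(~ready) = {Req, Check, Reset, Busy, Init}
Sat(~empty) = {Check, Reset, Busy}
Sat(~ready | ~empty) = {Req, Check, Reset, Busy, Init}
Sat((AG empty) | (~ready | ~empty)) = {Req, Check, Crit, Reset, Busy, Init}
Sat(AX ((AG empty) | (~ready | ~empty))) = {s : every successor in {Req, Check, Crit, Reset, Busy, Init}} = {Check, Crit, Reset, Store, Busy, Init}
|Sat(AX ((AG empty) | (~ready | ~empty)))| = |{Check, Crit, Reset, Store, Busy, Init}| = 6.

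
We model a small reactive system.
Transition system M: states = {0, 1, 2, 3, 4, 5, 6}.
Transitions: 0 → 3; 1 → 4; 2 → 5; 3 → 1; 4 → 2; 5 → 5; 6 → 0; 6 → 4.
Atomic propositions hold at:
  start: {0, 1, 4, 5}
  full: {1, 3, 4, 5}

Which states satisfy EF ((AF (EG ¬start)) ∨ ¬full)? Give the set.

{0, 1, 2, 3, 4, 6}

Sat(¬start) = {2, 3, 6}
EG ¬start: greatest fixpoint, start Z0 = {2, 3, 6}, keep only states in Sat with some successor in Z. Z1 = ∅; fixed.
Sat(EG ¬start) = ∅
AF (EG ¬start): least fixpoint, start Z0 = ∅, add states with every successor in Z. Already a fixed point.
Sat(AF (EG ¬start)) = ∅
Sat(¬full) = {0, 2, 6}
Sat((AF (EG ¬start)) ∨ ¬full) = {0, 2, 6}
EF ((AF (EG ¬start)) ∨ ¬full): least fixpoint, start Z0 = {0, 2, 6}, add states with some successor in Z. Z1 = {0, 2, 4, 6}; Z2 = {0, 1, 2, 4, 6}; Z3 = {0, 1, 2, 3, 4, 6}; fixed.
Sat(EF ((AF (EG ¬start)) ∨ ¬full)) = {0, 1, 2, 3, 4, 6}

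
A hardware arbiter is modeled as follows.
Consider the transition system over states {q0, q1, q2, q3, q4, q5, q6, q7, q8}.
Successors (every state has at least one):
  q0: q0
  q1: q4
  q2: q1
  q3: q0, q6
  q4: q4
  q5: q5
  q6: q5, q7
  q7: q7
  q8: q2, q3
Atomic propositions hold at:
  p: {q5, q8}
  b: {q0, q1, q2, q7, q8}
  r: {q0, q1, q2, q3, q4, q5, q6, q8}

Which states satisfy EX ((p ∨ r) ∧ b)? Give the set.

Sat(p ∨ r) = {q0, q1, q2, q3, q4, q5, q6, q8}
Sat((p ∨ r) ∧ b) = {q0, q1, q2, q8}
Sat(EX ((p ∨ r) ∧ b)) = {s : some successor in {q0, q1, q2, q8}} = {q0, q2, q3, q8}

{q0, q2, q3, q8}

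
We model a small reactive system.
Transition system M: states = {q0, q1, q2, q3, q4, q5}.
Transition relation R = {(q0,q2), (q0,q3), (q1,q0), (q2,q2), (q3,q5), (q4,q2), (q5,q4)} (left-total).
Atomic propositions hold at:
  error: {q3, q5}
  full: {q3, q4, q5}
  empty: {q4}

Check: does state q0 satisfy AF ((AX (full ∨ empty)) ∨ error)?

Sat(full ∨ empty) = {q3, q4, q5}
Sat(AX (full ∨ empty)) = {s : every successor in {q3, q4, q5}} = {q3, q5}
Sat((AX (full ∨ empty)) ∨ error) = {q3, q5}
AF ((AX (full ∨ empty)) ∨ error): least fixpoint, start Z0 = {q3, q5}, add states with every successor in Z. Already a fixed point.
Sat(AF ((AX (full ∨ empty)) ∨ error)) = {q3, q5}
q0 ∉ Sat(AF ((AX (full ∨ empty)) ∨ error)) = {q3, q5}, so the formula does not hold at q0.

No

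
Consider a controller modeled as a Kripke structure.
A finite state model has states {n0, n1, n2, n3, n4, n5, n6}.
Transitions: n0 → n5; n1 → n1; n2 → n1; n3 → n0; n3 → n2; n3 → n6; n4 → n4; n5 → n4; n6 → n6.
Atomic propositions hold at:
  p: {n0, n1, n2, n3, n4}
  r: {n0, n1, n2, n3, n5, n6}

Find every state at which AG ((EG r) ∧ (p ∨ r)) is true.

{n1, n2, n6}

EG r: greatest fixpoint, start Z0 = {n0, n1, n2, n3, n5, n6}, keep only states in Sat with some successor in Z. Z1 = {n0, n1, n2, n3, n6}; Z2 = {n1, n2, n3, n6}; fixed.
Sat(EG r) = {n1, n2, n3, n6}
Sat(p ∨ r) = {n0, n1, n2, n3, n4, n5, n6}
Sat((EG r) ∧ (p ∨ r)) = {n1, n2, n3, n6}
AG ((EG r) ∧ (p ∨ r)): greatest fixpoint, start Z0 = {n1, n2, n3, n6}, keep only states in Sat with every successor in Z. Z1 = {n1, n2, n6}; fixed.
Sat(AG ((EG r) ∧ (p ∨ r))) = {n1, n2, n6}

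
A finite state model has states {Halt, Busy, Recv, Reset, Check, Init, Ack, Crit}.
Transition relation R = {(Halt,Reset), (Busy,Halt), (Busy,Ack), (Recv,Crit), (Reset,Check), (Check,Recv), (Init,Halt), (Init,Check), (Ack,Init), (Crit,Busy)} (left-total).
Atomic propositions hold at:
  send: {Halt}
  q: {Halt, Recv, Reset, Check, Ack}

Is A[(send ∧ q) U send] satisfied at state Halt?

Sat(send ∧ q) = {Halt}
A[(send ∧ q) U send]: least fixpoint, start Z0 = Sat(send) = {Halt}, add states in Sat(send ∧ q) with every successor in Z. Already a fixed point.
Sat(A[(send ∧ q) U send]) = {Halt}
Halt ∈ Sat(A[(send ∧ q) U send]) = {Halt}, so the formula holds at Halt.

Yes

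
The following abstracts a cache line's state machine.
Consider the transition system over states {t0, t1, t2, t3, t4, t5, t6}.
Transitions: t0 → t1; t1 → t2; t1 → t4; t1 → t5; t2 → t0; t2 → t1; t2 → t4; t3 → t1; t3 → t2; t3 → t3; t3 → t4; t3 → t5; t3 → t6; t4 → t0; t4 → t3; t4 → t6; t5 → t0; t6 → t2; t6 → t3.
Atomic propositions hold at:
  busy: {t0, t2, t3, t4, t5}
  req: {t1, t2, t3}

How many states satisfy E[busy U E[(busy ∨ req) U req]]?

6

Sat(busy ∨ req) = {t0, t1, t2, t3, t4, t5}
E[(busy ∨ req) U req]: least fixpoint, start Z0 = Sat(req) = {t1, t2, t3}, add states in Sat(busy ∨ req) with some successor in Z. Z1 = {t0, t1, t2, t3, t4}; Z2 = {t0, t1, t2, t3, t4, t5}; fixed.
Sat(E[(busy ∨ req) U req]) = {t0, t1, t2, t3, t4, t5}
E[busy U E[(busy ∨ req) U req]]: least fixpoint, start Z0 = Sat(E[(busy ∨ req) U req]) = {t0, t1, t2, t3, t4, t5}, add states in Sat(busy) with some successor in Z. Already a fixed point.
Sat(E[busy U E[(busy ∨ req) U req]]) = {t0, t1, t2, t3, t4, t5}
|Sat(E[busy U E[(busy ∨ req) U req]])| = |{t0, t1, t2, t3, t4, t5}| = 6.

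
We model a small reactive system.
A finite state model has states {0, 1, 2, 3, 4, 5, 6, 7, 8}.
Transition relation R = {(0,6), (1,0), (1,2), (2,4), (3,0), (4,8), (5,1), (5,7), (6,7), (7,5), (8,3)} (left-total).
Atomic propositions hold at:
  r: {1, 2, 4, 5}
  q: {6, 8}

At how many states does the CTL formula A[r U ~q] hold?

7

Sat(~q) = {0, 1, 2, 3, 4, 5, 7}
A[r U ~q]: least fixpoint, start Z0 = Sat(~q) = {0, 1, 2, 3, 4, 5, 7}, add states in Sat(r) with every successor in Z. Already a fixed point.
Sat(A[r U ~q]) = {0, 1, 2, 3, 4, 5, 7}
|Sat(A[r U ~q])| = |{0, 1, 2, 3, 4, 5, 7}| = 7.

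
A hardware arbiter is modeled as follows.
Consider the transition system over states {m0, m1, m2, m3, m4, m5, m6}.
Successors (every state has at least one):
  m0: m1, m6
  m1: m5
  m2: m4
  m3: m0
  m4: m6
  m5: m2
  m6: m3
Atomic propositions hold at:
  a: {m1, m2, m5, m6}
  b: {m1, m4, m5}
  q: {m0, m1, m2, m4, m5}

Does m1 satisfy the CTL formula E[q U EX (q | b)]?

Sat(q | b) = {m0, m1, m2, m4, m5}
Sat(EX (q | b)) = {s : some successor in {m0, m1, m2, m4, m5}} = {m0, m1, m2, m3, m5}
E[q U EX (q | b)]: least fixpoint, start Z0 = Sat(EX (q | b)) = {m0, m1, m2, m3, m5}, add states in Sat(q) with some successor in Z. Already a fixed point.
Sat(E[q U EX (q | b)]) = {m0, m1, m2, m3, m5}
m1 ∈ Sat(E[q U EX (q | b)]) = {m0, m1, m2, m3, m5}, so the formula holds at m1.

Yes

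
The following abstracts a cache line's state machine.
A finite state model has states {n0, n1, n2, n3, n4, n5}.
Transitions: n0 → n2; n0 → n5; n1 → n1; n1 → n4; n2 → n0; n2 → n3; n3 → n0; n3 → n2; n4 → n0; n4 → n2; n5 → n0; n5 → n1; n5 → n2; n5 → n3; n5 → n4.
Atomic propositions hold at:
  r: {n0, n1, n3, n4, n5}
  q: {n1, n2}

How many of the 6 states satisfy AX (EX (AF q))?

AF q: least fixpoint, start Z0 = {n1, n2}, add states with every successor in Z. Already a fixed point.
Sat(AF q) = {n1, n2}
Sat(EX (AF q)) = {s : some successor in {n1, n2}} = {n0, n1, n3, n4, n5}
Sat(AX (EX (AF q))) = {s : every successor in {n0, n1, n3, n4, n5}} = {n1, n2}
|Sat(AX (EX (AF q)))| = |{n1, n2}| = 2.

2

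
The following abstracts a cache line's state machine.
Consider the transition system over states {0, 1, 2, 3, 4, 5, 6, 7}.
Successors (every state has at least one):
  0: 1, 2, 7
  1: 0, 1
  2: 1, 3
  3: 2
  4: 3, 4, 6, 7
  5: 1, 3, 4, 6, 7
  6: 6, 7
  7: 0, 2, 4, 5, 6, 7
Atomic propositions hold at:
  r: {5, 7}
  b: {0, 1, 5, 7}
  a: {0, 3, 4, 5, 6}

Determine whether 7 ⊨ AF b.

Yes

AF b: least fixpoint, start Z0 = {0, 1, 5, 7}, add states with every successor in Z. Already a fixed point.
Sat(AF b) = {0, 1, 5, 7}
7 ∈ Sat(AF b) = {0, 1, 5, 7}, so the formula holds at 7.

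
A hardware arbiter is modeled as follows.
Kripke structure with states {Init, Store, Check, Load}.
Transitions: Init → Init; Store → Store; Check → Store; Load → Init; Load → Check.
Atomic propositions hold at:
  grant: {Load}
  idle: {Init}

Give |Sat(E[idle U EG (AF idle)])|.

AF idle: least fixpoint, start Z0 = {Init}, add states with every successor in Z. Already a fixed point.
Sat(AF idle) = {Init}
EG (AF idle): greatest fixpoint, start Z0 = {Init}, keep only states in Sat with some successor in Z. Already a fixed point.
Sat(EG (AF idle)) = {Init}
E[idle U EG (AF idle)]: least fixpoint, start Z0 = Sat(EG (AF idle)) = {Init}, add states in Sat(idle) with some successor in Z. Already a fixed point.
Sat(E[idle U EG (AF idle)]) = {Init}
|Sat(E[idle U EG (AF idle)])| = |{Init}| = 1.

1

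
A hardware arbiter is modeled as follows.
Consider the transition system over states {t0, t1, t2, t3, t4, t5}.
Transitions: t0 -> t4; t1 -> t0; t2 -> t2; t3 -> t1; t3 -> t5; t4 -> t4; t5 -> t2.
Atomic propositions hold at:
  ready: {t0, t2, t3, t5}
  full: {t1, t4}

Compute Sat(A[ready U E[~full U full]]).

Sat(~full) = {t0, t2, t3, t5}
E[~full U full]: least fixpoint, start Z0 = Sat(full) = {t1, t4}, add states in Sat(~full) with some successor in Z. Z1 = {t0, t1, t3, t4}; fixed.
Sat(E[~full U full]) = {t0, t1, t3, t4}
A[ready U E[~full U full]]: least fixpoint, start Z0 = Sat(E[~full U full]) = {t0, t1, t3, t4}, add states in Sat(ready) with every successor in Z. Already a fixed point.
Sat(A[ready U E[~full U full]]) = {t0, t1, t3, t4}

{t0, t1, t3, t4}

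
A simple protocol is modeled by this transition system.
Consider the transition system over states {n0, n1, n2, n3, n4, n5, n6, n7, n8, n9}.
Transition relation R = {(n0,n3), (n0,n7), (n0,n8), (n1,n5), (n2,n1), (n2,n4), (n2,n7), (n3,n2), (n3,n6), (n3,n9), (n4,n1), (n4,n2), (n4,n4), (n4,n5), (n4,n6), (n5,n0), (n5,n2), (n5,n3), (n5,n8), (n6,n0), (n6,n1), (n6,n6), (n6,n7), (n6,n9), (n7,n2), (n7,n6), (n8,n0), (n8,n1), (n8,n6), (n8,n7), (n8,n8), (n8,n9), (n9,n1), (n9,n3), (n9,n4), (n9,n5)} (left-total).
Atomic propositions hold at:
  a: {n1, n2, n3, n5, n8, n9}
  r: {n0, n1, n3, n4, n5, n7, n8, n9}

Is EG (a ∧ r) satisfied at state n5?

Yes

Sat(a ∧ r) = {n1, n3, n5, n8, n9}
EG (a ∧ r): greatest fixpoint, start Z0 = {n1, n3, n5, n8, n9}, keep only states in Sat with some successor in Z. Already a fixed point.
Sat(EG (a ∧ r)) = {n1, n3, n5, n8, n9}
n5 ∈ Sat(EG (a ∧ r)) = {n1, n3, n5, n8, n9}, so the formula holds at n5.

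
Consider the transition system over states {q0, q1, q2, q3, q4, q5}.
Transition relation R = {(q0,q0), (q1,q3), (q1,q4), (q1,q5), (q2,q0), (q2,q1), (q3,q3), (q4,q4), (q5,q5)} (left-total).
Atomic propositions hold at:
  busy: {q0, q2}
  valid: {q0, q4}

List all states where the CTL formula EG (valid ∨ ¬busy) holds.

{q0, q1, q3, q4, q5}

Sat(¬busy) = {q1, q3, q4, q5}
Sat(valid ∨ ¬busy) = {q0, q1, q3, q4, q5}
EG (valid ∨ ¬busy): greatest fixpoint, start Z0 = {q0, q1, q3, q4, q5}, keep only states in Sat with some successor in Z. Already a fixed point.
Sat(EG (valid ∨ ¬busy)) = {q0, q1, q3, q4, q5}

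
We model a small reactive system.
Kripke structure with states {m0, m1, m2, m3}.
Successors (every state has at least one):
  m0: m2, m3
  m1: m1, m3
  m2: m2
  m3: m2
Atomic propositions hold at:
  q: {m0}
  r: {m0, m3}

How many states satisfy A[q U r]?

A[q U r]: least fixpoint, start Z0 = Sat(r) = {m0, m3}, add states in Sat(q) with every successor in Z. Already a fixed point.
Sat(A[q U r]) = {m0, m3}
|Sat(A[q U r])| = |{m0, m3}| = 2.

2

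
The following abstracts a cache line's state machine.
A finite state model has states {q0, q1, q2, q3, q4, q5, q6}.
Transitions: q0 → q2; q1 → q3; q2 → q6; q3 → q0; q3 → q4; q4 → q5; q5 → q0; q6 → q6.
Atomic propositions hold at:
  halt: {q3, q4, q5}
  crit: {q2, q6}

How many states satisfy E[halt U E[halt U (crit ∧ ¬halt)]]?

Sat(¬halt) = {q0, q1, q2, q6}
Sat(crit ∧ ¬halt) = {q2, q6}
E[halt U (crit ∧ ¬halt)]: least fixpoint, start Z0 = Sat((crit ∧ ¬halt)) = {q2, q6}, add states in Sat(halt) with some successor in Z. Already a fixed point.
Sat(E[halt U (crit ∧ ¬halt)]) = {q2, q6}
E[halt U E[halt U (crit ∧ ¬halt)]]: least fixpoint, start Z0 = Sat(E[halt U (crit ∧ ¬halt)]) = {q2, q6}, add states in Sat(halt) with some successor in Z. Already a fixed point.
Sat(E[halt U E[halt U (crit ∧ ¬halt)]]) = {q2, q6}
|Sat(E[halt U E[halt U (crit ∧ ¬halt)]])| = |{q2, q6}| = 2.

2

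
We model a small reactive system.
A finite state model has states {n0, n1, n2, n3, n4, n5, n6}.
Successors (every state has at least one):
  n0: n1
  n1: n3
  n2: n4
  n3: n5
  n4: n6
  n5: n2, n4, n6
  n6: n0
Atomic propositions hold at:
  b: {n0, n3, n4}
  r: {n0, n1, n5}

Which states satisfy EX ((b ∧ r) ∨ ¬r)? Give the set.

Sat(b ∧ r) = {n0}
Sat(¬r) = {n2, n3, n4, n6}
Sat((b ∧ r) ∨ ¬r) = {n0, n2, n3, n4, n6}
Sat(EX ((b ∧ r) ∨ ¬r)) = {s : some successor in {n0, n2, n3, n4, n6}} = {n1, n2, n4, n5, n6}

{n1, n2, n4, n5, n6}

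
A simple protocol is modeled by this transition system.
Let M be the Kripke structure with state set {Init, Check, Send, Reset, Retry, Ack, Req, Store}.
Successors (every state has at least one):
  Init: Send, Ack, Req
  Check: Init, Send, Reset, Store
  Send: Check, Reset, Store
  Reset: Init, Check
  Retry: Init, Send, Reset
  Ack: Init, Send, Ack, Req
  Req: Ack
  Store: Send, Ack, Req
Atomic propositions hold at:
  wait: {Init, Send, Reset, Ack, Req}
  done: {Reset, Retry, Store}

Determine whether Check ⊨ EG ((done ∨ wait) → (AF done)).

Sat(done ∨ wait) = {Init, Send, Reset, Retry, Ack, Req, Store}
AF done: least fixpoint, start Z0 = {Reset, Retry, Store}, add states with every successor in Z. Already a fixed point.
Sat(AF done) = {Reset, Retry, Store}
Sat((done ∨ wait) → (AF done)) = {Check, Reset, Retry, Store}
EG ((done ∨ wait) → (AF done)): greatest fixpoint, start Z0 = {Check, Reset, Retry, Store}, keep only states in Sat with some successor in Z. Z1 = {Check, Reset, Retry}; fixed.
Sat(EG ((done ∨ wait) → (AF done))) = {Check, Reset, Retry}
Check ∈ Sat(EG ((done ∨ wait) → (AF done))) = {Check, Reset, Retry}, so the formula holds at Check.

Yes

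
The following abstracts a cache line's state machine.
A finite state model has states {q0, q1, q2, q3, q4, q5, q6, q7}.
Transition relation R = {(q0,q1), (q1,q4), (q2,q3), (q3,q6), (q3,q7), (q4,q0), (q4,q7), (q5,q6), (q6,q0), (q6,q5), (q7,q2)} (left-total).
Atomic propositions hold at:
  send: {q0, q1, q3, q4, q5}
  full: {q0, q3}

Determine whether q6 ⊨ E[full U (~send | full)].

Sat(~send) = {q2, q6, q7}
Sat(~send | full) = {q0, q2, q3, q6, q7}
E[full U (~send | full)]: least fixpoint, start Z0 = Sat((~send | full)) = {q0, q2, q3, q6, q7}, add states in Sat(full) with some successor in Z. Already a fixed point.
Sat(E[full U (~send | full)]) = {q0, q2, q3, q6, q7}
q6 ∈ Sat(E[full U (~send | full)]) = {q0, q2, q3, q6, q7}, so the formula holds at q6.

Yes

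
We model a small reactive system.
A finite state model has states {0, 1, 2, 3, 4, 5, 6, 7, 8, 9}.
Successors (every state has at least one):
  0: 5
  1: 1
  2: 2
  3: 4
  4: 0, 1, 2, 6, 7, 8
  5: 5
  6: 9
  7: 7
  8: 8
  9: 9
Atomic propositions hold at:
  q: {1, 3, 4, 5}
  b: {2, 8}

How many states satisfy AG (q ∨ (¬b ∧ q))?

Sat(¬b) = {0, 1, 3, 4, 5, 6, 7, 9}
Sat(¬b ∧ q) = {1, 3, 4, 5}
Sat(q ∨ (¬b ∧ q)) = {1, 3, 4, 5}
AG (q ∨ (¬b ∧ q)): greatest fixpoint, start Z0 = {1, 3, 4, 5}, keep only states in Sat with every successor in Z. Z1 = {1, 3, 5}; Z2 = {1, 5}; fixed.
Sat(AG (q ∨ (¬b ∧ q))) = {1, 5}
|Sat(AG (q ∨ (¬b ∧ q)))| = |{1, 5}| = 2.

2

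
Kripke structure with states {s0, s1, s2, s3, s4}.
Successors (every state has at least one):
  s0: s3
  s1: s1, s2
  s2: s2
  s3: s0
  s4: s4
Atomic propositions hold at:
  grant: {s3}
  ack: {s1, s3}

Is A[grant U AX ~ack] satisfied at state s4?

Yes

Sat(~ack) = {s0, s2, s4}
Sat(AX ~ack) = {s : every successor in {s0, s2, s4}} = {s2, s3, s4}
A[grant U AX ~ack]: least fixpoint, start Z0 = Sat(AX ~ack) = {s2, s3, s4}, add states in Sat(grant) with every successor in Z. Already a fixed point.
Sat(A[grant U AX ~ack]) = {s2, s3, s4}
s4 ∈ Sat(A[grant U AX ~ack]) = {s2, s3, s4}, so the formula holds at s4.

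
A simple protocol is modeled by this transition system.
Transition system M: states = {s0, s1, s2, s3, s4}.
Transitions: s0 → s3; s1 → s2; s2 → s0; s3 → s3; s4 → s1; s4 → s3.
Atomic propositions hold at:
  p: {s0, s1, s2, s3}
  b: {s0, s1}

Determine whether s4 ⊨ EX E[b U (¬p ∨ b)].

Sat(¬p) = {s4}
Sat(¬p ∨ b) = {s0, s1, s4}
E[b U (¬p ∨ b)]: least fixpoint, start Z0 = Sat((¬p ∨ b)) = {s0, s1, s4}, add states in Sat(b) with some successor in Z. Already a fixed point.
Sat(E[b U (¬p ∨ b)]) = {s0, s1, s4}
Sat(EX E[b U (¬p ∨ b)]) = {s : some successor in {s0, s1, s4}} = {s2, s4}
s4 ∈ Sat(EX E[b U (¬p ∨ b)]) = {s2, s4}, so the formula holds at s4.

Yes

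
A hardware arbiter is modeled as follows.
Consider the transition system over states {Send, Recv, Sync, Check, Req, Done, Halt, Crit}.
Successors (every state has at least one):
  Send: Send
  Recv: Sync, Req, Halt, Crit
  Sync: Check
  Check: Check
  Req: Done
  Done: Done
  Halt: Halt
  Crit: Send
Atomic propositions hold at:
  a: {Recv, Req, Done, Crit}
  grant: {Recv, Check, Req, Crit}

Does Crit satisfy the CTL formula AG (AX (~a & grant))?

Sat(~a) = {Send, Sync, Check, Halt}
Sat(~a & grant) = {Check}
Sat(AX (~a & grant)) = {s : every successor in {Check}} = {Sync, Check}
AG (AX (~a & grant)): greatest fixpoint, start Z0 = {Sync, Check}, keep only states in Sat with every successor in Z. Already a fixed point.
Sat(AG (AX (~a & grant))) = {Sync, Check}
Crit ∉ Sat(AG (AX (~a & grant))) = {Sync, Check}, so the formula does not hold at Crit.

No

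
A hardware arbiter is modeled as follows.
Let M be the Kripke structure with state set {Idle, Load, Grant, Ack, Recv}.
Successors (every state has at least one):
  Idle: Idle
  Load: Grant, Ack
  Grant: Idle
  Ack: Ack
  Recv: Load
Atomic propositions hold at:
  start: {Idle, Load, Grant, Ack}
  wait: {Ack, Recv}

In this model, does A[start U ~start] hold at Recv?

Yes

Sat(~start) = {Recv}
A[start U ~start]: least fixpoint, start Z0 = Sat(~start) = {Recv}, add states in Sat(start) with every successor in Z. Already a fixed point.
Sat(A[start U ~start]) = {Recv}
Recv ∈ Sat(A[start U ~start]) = {Recv}, so the formula holds at Recv.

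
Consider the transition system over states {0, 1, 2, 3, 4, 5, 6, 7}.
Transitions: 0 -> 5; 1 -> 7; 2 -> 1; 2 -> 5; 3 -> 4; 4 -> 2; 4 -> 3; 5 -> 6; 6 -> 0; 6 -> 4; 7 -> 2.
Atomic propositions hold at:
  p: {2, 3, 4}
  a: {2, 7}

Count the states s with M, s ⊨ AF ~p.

6

Sat(~p) = {0, 1, 5, 6, 7}
AF ~p: least fixpoint, start Z0 = {0, 1, 5, 6, 7}, add states with every successor in Z. Z1 = {0, 1, 2, 5, 6, 7}; fixed.
Sat(AF ~p) = {0, 1, 2, 5, 6, 7}
|Sat(AF ~p)| = |{0, 1, 2, 5, 6, 7}| = 6.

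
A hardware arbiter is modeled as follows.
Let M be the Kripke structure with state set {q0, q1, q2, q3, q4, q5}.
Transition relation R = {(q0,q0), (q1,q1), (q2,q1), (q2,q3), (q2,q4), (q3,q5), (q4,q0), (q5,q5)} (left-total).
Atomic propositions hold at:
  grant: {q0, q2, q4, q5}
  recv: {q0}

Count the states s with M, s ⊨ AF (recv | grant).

5

Sat(recv | grant) = {q0, q2, q4, q5}
AF (recv | grant): least fixpoint, start Z0 = {q0, q2, q4, q5}, add states with every successor in Z. Z1 = {q0, q2, q3, q4, q5}; fixed.
Sat(AF (recv | grant)) = {q0, q2, q3, q4, q5}
|Sat(AF (recv | grant))| = |{q0, q2, q3, q4, q5}| = 5.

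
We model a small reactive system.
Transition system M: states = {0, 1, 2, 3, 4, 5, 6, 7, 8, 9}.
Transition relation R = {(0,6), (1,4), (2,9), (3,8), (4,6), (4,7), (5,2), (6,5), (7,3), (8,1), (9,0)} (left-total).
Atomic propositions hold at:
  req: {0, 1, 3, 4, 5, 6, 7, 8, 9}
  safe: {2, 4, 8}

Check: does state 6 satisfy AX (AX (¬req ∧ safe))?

Sat(¬req) = {2}
Sat(¬req ∧ safe) = {2}
Sat(AX (¬req ∧ safe)) = {s : every successor in {2}} = {5}
Sat(AX (AX (¬req ∧ safe))) = {s : every successor in {5}} = {6}
6 ∈ Sat(AX (AX (¬req ∧ safe))) = {6}, so the formula holds at 6.

Yes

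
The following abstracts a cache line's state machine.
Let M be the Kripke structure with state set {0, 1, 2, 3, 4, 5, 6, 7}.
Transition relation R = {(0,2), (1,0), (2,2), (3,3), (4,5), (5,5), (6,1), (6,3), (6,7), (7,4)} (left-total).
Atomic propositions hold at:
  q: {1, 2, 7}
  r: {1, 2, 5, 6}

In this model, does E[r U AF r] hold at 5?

Yes

AF r: least fixpoint, start Z0 = {1, 2, 5, 6}, add states with every successor in Z. Z1 = {0, 1, 2, 4, 5, 6}; Z2 = {0, 1, 2, 4, 5, 6, 7}; fixed.
Sat(AF r) = {0, 1, 2, 4, 5, 6, 7}
E[r U AF r]: least fixpoint, start Z0 = Sat(AF r) = {0, 1, 2, 4, 5, 6, 7}, add states in Sat(r) with some successor in Z. Already a fixed point.
Sat(E[r U AF r]) = {0, 1, 2, 4, 5, 6, 7}
5 ∈ Sat(E[r U AF r]) = {0, 1, 2, 4, 5, 6, 7}, so the formula holds at 5.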